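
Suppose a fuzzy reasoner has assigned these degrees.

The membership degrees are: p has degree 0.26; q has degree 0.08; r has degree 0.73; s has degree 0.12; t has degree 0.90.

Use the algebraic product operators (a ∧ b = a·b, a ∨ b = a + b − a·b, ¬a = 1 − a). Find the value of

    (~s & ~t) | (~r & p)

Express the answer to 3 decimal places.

~s = 1 − 0.1200 = 0.8800
~t = 1 − 0.9000 = 0.1000
~s & ~t = a·b on (0.8800, 0.1000) = 0.0880
~r = 1 − 0.7300 = 0.2700
~r & p = a·b on (0.2700, 0.2600) = 0.0702
(~s & ~t) | (~r & p) = a + b − a·b on (0.0880, 0.0702) = 0.1520

0.152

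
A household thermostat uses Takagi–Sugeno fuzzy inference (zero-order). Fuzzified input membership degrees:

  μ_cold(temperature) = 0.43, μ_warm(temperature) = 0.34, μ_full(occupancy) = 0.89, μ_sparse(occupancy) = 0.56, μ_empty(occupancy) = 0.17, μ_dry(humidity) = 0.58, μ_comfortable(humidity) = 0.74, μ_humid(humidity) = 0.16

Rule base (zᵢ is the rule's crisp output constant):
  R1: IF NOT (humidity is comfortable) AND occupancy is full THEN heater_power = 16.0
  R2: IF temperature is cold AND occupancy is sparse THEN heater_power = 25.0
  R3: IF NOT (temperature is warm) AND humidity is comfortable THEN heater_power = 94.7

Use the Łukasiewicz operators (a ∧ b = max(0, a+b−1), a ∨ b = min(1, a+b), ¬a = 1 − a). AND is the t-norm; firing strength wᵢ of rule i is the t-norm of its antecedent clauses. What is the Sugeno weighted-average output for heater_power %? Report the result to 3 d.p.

73.236

R1 (z=16.0): ¬comfortable=1−0.74=0.26, full=0.89; AND[max(0, a+b−1)] → w = 0.15
R2 (z=25.0): cold=0.43, sparse=0.56; AND[max(0, a+b−1)] → w = 0.00
R3 (z=94.7): ¬warm=1−0.34=0.66, comfortable=0.74; AND[max(0, a+b−1)] → w = 0.40
Weighted average = (0.15·16.0 + 0.00·25.0 + 0.40·94.7) / (0.15 + 0.00 + 0.40)
  = 40.2800 / 0.5500 = 73.236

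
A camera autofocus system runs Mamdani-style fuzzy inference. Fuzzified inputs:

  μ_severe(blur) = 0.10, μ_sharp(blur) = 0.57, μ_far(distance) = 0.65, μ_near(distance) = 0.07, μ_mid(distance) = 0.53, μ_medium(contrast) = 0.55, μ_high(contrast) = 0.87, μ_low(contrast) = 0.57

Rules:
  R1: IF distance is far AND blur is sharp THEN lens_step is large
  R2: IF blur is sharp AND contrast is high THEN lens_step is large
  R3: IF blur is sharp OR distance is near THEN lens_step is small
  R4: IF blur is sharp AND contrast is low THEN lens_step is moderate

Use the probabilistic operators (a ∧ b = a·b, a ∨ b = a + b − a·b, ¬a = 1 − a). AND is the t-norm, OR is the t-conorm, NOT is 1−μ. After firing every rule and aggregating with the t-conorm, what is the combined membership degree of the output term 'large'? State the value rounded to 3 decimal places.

R1: far=0.65, sharp=0.57; AND[a·b] → w = 0.3705
R2: sharp=0.57, high=0.87; AND[a·b] → w = 0.4959
R3: sharp=0.57, near=0.07; OR[a + b − a·b] → w = 0.6001
R4: sharp=0.57, low=0.57; AND[a·b] → w = 0.3249
Rules with consequent 'large': {R1, R2} → strengths 0.3705, 0.4959
Aggregate via t-conorm [a + b − a·b]: 0.6827

0.683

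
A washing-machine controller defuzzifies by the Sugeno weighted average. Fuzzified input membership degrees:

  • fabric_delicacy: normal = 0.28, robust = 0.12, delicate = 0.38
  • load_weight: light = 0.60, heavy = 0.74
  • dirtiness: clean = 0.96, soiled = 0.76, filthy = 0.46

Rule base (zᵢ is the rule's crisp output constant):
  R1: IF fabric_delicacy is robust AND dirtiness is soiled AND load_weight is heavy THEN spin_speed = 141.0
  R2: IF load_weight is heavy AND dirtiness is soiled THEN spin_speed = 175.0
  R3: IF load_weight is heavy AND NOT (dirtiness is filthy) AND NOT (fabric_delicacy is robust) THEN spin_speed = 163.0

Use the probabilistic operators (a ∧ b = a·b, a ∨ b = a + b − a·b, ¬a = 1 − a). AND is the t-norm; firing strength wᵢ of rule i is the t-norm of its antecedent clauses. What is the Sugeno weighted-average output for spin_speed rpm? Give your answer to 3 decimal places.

R1 (z=141.0): robust=0.12, soiled=0.76, heavy=0.74; AND[a·b] → w = 0.0675
R2 (z=175.0): heavy=0.74, soiled=0.76; AND[a·b] → w = 0.5624
R3 (z=163.0): heavy=0.74, ¬filthy=1−0.46=0.54, ¬robust=1−0.12=0.88; AND[a·b] → w = 0.3516
Weighted average = (0.0675·141.0 + 0.5624·175.0 + 0.3516·163.0) / (0.0675 + 0.5624 + 0.3516)
  = 165.2544 / 0.9815 = 168.363

168.363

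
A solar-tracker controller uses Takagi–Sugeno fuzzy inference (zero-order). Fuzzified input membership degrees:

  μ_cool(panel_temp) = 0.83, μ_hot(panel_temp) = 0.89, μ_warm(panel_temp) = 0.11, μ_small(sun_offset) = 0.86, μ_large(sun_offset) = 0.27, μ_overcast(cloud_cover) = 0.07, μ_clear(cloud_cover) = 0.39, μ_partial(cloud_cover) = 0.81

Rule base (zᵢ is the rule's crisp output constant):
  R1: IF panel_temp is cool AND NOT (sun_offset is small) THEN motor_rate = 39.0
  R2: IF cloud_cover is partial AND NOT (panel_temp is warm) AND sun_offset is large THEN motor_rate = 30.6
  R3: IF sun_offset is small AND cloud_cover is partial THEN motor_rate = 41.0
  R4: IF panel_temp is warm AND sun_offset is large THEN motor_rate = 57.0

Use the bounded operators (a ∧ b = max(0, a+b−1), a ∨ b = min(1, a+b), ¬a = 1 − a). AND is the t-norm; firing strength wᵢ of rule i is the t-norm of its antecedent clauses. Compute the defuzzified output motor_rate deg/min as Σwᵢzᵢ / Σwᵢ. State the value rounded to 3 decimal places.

41.000

R1 (z=39.0): cool=0.83, ¬small=1−0.86=0.14; AND[max(0, a+b−1)] → w = 0.00
R2 (z=30.6): partial=0.81, ¬warm=1−0.11=0.89, large=0.27; AND[max(0, a+b−1)] → w = 0.00
R3 (z=41.0): small=0.86, partial=0.81; AND[max(0, a+b−1)] → w = 0.67
R4 (z=57.0): warm=0.11, large=0.27; AND[max(0, a+b−1)] → w = 0.00
Weighted average = (0.00·39.0 + 0.00·30.6 + 0.67·41.0 + 0.00·57.0) / (0.00 + 0.00 + 0.67 + 0.00)
  = 27.4700 / 0.6700 = 41.000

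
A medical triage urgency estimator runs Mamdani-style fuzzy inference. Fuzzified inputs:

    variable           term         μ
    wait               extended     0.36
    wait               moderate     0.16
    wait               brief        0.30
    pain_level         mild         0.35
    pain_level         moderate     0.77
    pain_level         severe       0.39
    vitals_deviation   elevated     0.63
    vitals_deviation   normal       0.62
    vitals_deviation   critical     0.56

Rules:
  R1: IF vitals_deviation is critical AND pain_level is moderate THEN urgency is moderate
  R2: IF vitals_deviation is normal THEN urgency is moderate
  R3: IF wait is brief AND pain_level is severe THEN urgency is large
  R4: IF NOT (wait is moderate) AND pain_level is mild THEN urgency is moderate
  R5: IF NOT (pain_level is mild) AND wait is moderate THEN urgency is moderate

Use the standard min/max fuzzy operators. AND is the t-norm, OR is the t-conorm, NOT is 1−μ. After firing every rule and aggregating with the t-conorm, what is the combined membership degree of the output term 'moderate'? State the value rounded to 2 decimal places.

0.62

R1: critical=0.56, moderate=0.77; AND[min(a, b)] → w = 0.56
R2: normal=0.62 → w = 0.62
R3: brief=0.30, severe=0.39; AND[min(a, b)] → w = 0.30
R4: ¬moderate=1−0.16=0.84, mild=0.35; AND[min(a, b)] → w = 0.35
R5: ¬mild=1−0.35=0.65, moderate=0.16; AND[min(a, b)] → w = 0.16
Rules with consequent 'moderate': {R1, R2, R4, R5} → strengths 0.56, 0.62, 0.35, 0.16
Aggregate via t-conorm [max(a, b)]: 0.62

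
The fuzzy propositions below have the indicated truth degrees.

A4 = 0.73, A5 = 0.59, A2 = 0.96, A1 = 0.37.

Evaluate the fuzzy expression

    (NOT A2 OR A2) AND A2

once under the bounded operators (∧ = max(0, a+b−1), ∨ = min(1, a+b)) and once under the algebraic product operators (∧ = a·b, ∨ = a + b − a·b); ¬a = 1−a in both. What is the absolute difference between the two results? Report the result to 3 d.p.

Under bounded:
  NOT A2 = 1 − 0.96 = 0.04
  NOT A2 OR A2 = min(1, a+b) on (0.04, 0.96) = 1.00
  (NOT A2 OR A2) AND A2 = max(0, a+b−1) on (1.00, 0.96) = 0.96
  → value = 0.9600
Under algebraic product:
  NOT A2 = 1 − 0.9600 = 0.0400
  NOT A2 OR A2 = a + b − a·b on (0.0400, 0.9600) = 0.9616
  (NOT A2 OR A2) AND A2 = a·b on (0.9616, 0.9600) = 0.9231
  → value = 0.9231
|0.9600 − 0.9231| = 0.037

0.037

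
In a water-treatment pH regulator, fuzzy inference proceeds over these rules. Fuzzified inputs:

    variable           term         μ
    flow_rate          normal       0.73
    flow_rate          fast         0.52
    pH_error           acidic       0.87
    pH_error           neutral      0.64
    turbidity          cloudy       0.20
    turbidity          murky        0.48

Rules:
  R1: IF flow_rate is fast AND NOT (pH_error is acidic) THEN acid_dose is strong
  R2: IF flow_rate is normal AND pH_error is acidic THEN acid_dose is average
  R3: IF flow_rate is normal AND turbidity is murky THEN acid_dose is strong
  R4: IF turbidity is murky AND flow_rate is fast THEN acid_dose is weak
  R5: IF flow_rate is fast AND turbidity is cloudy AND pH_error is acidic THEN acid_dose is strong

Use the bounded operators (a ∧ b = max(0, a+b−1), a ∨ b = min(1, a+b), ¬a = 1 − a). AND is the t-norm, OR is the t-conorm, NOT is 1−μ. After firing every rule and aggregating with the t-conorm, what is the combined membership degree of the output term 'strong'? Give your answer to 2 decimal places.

R1: fast=0.52, ¬acidic=1−0.87=0.13; AND[max(0, a+b−1)] → w = 0.00
R2: normal=0.73, acidic=0.87; AND[max(0, a+b−1)] → w = 0.60
R3: normal=0.73, murky=0.48; AND[max(0, a+b−1)] → w = 0.21
R4: murky=0.48, fast=0.52; AND[max(0, a+b−1)] → w = 0.00
R5: fast=0.52, cloudy=0.20, acidic=0.87; AND[max(0, a+b−1)] → w = 0.00
Rules with consequent 'strong': {R1, R3, R5} → strengths 0.00, 0.21, 0.00
Aggregate via t-conorm [min(1, a+b)]: 0.21

0.21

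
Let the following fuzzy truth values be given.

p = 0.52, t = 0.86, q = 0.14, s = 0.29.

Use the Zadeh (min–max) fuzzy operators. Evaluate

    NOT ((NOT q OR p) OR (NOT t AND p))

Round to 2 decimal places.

NOT q = 1 − 0.14 = 0.86
NOT q OR p = max(a, b) on (0.86, 0.52) = 0.86
NOT t = 1 − 0.86 = 0.14
NOT t AND p = min(a, b) on (0.14, 0.52) = 0.14
(NOT q OR p) OR (NOT t AND p) = max(a, b) on (0.86, 0.14) = 0.86
NOT ((NOT q OR p) OR (NOT t AND p)) = 1 − 0.86 = 0.14

0.14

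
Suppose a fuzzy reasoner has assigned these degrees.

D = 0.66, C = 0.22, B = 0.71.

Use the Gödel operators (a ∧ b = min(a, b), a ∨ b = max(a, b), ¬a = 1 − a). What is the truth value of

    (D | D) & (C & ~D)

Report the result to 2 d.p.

D | D = max(a, b) on (0.66, 0.66) = 0.66
~D = 1 − 0.66 = 0.34
C & ~D = min(a, b) on (0.22, 0.34) = 0.22
(D | D) & (C & ~D) = min(a, b) on (0.66, 0.22) = 0.22

0.22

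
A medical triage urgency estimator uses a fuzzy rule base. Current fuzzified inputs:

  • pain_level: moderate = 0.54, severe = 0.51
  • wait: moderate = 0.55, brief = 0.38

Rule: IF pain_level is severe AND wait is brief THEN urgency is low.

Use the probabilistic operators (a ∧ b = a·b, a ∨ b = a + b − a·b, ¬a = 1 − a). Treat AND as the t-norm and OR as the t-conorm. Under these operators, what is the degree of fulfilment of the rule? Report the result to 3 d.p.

firing strength: severe=0.51, brief=0.38; AND[a·b] → w = 0.1938

0.194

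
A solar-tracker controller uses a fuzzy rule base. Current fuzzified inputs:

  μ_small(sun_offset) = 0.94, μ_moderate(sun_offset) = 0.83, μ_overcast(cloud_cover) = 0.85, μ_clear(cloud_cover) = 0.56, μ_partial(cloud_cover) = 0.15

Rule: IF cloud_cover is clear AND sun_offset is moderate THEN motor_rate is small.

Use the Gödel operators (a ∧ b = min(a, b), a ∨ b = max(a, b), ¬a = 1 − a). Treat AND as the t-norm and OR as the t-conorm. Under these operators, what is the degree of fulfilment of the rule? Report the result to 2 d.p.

0.56

firing strength: clear=0.56, moderate=0.83; AND[min(a, b)] → w = 0.56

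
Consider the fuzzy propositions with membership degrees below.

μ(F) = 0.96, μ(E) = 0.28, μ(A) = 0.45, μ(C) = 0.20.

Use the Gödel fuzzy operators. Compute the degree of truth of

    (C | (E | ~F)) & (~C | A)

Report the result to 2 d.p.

0.28

~F = 1 − 0.96 = 0.04
E | ~F = max(a, b) on (0.28, 0.04) = 0.28
C | (E | ~F) = max(a, b) on (0.20, 0.28) = 0.28
~C = 1 − 0.20 = 0.80
~C | A = max(a, b) on (0.80, 0.45) = 0.80
(C | (E | ~F)) & (~C | A) = min(a, b) on (0.28, 0.80) = 0.28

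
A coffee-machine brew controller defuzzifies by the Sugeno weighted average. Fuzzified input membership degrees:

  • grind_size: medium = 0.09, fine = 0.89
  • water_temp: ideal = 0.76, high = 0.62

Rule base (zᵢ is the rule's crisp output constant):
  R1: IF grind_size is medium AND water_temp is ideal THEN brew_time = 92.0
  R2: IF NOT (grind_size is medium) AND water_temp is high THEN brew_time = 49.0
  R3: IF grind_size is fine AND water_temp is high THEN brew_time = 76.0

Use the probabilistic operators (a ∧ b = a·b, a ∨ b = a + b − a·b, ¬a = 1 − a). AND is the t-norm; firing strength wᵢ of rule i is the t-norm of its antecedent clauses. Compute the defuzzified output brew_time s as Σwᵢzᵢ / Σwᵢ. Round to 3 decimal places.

R1 (z=92.0): medium=0.09, ideal=0.76; AND[a·b] → w = 0.0684
R2 (z=49.0): ¬medium=1−0.09=0.91, high=0.62; AND[a·b] → w = 0.5642
R3 (z=76.0): fine=0.89, high=0.62; AND[a·b] → w = 0.5518
Weighted average = (0.0684·92.0 + 0.5642·49.0 + 0.5518·76.0) / (0.0684 + 0.5642 + 0.5518)
  = 75.8754 / 1.1844 = 64.062

64.062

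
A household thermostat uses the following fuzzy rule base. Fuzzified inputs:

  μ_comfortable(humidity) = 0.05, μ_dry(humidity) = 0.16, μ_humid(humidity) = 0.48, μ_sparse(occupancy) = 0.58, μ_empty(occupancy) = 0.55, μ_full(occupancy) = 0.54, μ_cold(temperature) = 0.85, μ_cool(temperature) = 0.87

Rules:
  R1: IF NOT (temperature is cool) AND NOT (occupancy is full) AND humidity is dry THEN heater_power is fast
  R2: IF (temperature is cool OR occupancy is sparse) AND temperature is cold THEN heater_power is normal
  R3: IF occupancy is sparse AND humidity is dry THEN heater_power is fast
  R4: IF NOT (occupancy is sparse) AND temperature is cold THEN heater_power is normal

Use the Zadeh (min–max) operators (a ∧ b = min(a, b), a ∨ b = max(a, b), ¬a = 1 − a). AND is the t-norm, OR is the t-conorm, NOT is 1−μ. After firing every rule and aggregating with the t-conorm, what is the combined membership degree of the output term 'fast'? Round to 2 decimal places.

R1: ¬cool=1−0.87=0.13, ¬full=1−0.54=0.46, dry=0.16; AND[min(a, b)] → w = 0.13
R2: (cool=0.87 OR sparse=0.58) = 0.87; AND[min(a, b)] with cold=0.85 → w = 0.85
R3: sparse=0.58, dry=0.16; AND[min(a, b)] → w = 0.16
R4: ¬sparse=1−0.58=0.42, cold=0.85; AND[min(a, b)] → w = 0.42
Rules with consequent 'fast': {R1, R3} → strengths 0.13, 0.16
Aggregate via t-conorm [max(a, b)]: 0.16

0.16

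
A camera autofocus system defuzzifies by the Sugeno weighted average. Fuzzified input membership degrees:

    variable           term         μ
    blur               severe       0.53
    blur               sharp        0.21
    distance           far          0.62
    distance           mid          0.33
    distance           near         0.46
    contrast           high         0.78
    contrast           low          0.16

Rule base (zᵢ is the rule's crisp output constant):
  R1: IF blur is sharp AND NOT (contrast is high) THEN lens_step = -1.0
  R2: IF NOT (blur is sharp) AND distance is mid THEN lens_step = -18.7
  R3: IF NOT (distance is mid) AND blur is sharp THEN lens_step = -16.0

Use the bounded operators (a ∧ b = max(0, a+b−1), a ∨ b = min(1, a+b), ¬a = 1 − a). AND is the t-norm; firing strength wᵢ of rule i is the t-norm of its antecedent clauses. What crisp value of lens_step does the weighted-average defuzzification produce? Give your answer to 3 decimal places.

-18.700

R1 (z=-1.0): sharp=0.21, ¬high=1−0.78=0.22; AND[max(0, a+b−1)] → w = 0.00
R2 (z=-18.7): ¬sharp=1−0.21=0.79, mid=0.33; AND[max(0, a+b−1)] → w = 0.12
R3 (z=-16.0): ¬mid=1−0.33=0.67, sharp=0.21; AND[max(0, a+b−1)] → w = 0.00
Weighted average = (0.00·-1.0 + 0.12·-18.7 + 0.00·-16.0) / (0.00 + 0.12 + 0.00)
  = -2.2440 / 0.1200 = -18.700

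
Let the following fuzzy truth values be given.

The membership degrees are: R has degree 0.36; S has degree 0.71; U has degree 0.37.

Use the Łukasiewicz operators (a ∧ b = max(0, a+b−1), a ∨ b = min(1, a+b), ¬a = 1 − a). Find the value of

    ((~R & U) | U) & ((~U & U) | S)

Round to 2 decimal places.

0.09

~R = 1 − 0.36 = 0.64
~R & U = max(0, a+b−1) on (0.64, 0.37) = 0.01
(~R & U) | U = min(1, a+b) on (0.01, 0.37) = 0.38
~U = 1 − 0.37 = 0.63
~U & U = max(0, a+b−1) on (0.63, 0.37) = 0.00
(~U & U) | S = min(1, a+b) on (0.00, 0.71) = 0.71
((~R & U) | U) & ((~U & U) | S) = max(0, a+b−1) on (0.38, 0.71) = 0.09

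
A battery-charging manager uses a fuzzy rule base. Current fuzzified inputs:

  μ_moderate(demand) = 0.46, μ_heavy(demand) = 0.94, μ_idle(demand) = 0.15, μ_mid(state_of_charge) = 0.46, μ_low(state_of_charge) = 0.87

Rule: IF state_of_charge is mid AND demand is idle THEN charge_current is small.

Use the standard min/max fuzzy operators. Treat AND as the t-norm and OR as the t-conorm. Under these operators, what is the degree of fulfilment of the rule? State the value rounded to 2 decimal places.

firing strength: mid=0.46, idle=0.15; AND[min(a, b)] → w = 0.15

0.15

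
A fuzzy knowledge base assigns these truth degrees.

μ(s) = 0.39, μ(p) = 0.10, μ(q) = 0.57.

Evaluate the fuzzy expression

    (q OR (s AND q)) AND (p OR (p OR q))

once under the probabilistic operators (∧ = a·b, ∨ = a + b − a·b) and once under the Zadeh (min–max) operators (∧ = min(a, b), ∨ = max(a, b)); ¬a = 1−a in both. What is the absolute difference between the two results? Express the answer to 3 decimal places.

0.136

Under probabilistic:
  s AND q = a·b on (0.3900, 0.5700) = 0.2223
  q OR (s AND q) = a + b − a·b on (0.5700, 0.2223) = 0.6656
  p OR q = a + b − a·b on (0.1000, 0.5700) = 0.6130
  p OR (p OR q) = a + b − a·b on (0.1000, 0.6130) = 0.6517
  (q OR (s AND q)) AND (p OR (p OR q)) = a·b on (0.6656, 0.6517) = 0.4338
  → value = 0.4338
Under Zadeh (min–max):
  s AND q = min(a, b) on (0.39, 0.57) = 0.39
  q OR (s AND q) = max(a, b) on (0.57, 0.39) = 0.57
  p OR q = max(a, b) on (0.10, 0.57) = 0.57
  p OR (p OR q) = max(a, b) on (0.10, 0.57) = 0.57
  (q OR (s AND q)) AND (p OR (p OR q)) = min(a, b) on (0.57, 0.57) = 0.57
  → value = 0.5700
|0.4338 − 0.5700| = 0.136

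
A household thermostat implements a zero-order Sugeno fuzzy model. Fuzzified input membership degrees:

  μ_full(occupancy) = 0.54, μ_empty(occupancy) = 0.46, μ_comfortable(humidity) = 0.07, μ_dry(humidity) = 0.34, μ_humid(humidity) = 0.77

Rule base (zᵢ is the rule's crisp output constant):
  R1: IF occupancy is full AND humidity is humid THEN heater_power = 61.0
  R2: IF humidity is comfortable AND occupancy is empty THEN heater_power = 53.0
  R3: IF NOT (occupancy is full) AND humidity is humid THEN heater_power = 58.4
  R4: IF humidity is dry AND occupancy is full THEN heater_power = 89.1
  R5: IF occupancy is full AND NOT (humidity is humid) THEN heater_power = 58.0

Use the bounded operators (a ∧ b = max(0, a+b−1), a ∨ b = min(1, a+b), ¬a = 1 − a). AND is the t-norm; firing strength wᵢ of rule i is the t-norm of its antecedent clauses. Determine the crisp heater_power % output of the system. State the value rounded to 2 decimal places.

59.89

R1 (z=61.0): full=0.54, humid=0.77; AND[max(0, a+b−1)] → w = 0.31
R2 (z=53.0): comfortable=0.07, empty=0.46; AND[max(0, a+b−1)] → w = 0.00
R3 (z=58.4): ¬full=1−0.54=0.46, humid=0.77; AND[max(0, a+b−1)] → w = 0.23
R4 (z=89.1): dry=0.34, full=0.54; AND[max(0, a+b−1)] → w = 0.00
R5 (z=58.0): full=0.54, ¬humid=1−0.77=0.23; AND[max(0, a+b−1)] → w = 0.00
Weighted average = (0.31·61.0 + 0.00·53.0 + 0.23·58.4 + 0.00·89.1 + 0.00·58.0) / (0.31 + 0.00 + 0.23 + 0.00 + 0.00)
  = 32.3420 / 0.5400 = 59.89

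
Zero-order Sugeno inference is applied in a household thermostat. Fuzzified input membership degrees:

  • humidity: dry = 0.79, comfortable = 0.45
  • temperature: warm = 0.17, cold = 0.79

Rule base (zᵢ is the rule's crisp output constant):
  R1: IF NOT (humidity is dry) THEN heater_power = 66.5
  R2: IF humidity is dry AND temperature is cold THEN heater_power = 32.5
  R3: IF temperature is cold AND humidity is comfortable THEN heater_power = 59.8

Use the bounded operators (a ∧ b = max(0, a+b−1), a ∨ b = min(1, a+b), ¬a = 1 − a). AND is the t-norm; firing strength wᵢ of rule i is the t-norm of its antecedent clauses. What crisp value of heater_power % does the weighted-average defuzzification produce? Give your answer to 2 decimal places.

R1 (z=66.5): ¬dry=1−0.79=0.21 → w = 0.21
R2 (z=32.5): dry=0.79, cold=0.79; AND[max(0, a+b−1)] → w = 0.58
R3 (z=59.8): cold=0.79, comfortable=0.45; AND[max(0, a+b−1)] → w = 0.24
Weighted average = (0.21·66.5 + 0.58·32.5 + 0.24·59.8) / (0.21 + 0.58 + 0.24)
  = 47.1670 / 1.0300 = 45.79

45.79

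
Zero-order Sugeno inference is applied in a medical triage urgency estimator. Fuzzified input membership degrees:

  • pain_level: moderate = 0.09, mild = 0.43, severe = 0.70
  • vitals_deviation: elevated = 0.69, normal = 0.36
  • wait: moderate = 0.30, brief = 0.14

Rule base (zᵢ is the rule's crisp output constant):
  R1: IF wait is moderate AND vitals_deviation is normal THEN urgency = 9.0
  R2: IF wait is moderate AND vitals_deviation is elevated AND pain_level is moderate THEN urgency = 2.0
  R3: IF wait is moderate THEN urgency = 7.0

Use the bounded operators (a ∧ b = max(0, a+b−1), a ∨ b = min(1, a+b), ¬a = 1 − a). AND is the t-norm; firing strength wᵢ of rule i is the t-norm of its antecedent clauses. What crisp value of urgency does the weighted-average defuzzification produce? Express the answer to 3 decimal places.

7.000

R1 (z=9.0): moderate=0.30, normal=0.36; AND[max(0, a+b−1)] → w = 0.00
R2 (z=2.0): moderate=0.30, elevated=0.69, moderate=0.09; AND[max(0, a+b−1)] → w = 0.00
R3 (z=7.0): moderate=0.30 → w = 0.30
Weighted average = (0.00·9.0 + 0.00·2.0 + 0.30·7.0) / (0.00 + 0.00 + 0.30)
  = 2.1000 / 0.3000 = 7.000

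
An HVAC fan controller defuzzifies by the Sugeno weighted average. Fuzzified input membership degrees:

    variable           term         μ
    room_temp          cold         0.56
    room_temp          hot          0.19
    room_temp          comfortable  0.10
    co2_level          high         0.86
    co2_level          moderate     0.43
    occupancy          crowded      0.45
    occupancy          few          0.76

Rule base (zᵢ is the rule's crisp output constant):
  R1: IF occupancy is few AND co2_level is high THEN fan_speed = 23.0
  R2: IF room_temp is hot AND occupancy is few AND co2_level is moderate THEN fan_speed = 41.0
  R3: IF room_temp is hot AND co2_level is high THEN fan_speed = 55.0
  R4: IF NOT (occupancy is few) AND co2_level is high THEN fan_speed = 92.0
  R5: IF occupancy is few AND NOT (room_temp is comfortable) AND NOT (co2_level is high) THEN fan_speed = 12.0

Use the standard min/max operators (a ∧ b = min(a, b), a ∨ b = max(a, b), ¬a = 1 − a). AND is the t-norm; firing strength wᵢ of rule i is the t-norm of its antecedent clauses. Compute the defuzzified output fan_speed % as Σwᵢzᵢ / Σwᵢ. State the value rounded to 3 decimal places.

R1 (z=23.0): few=0.76, high=0.86; AND[min(a, b)] → w = 0.76
R2 (z=41.0): hot=0.19, few=0.76, moderate=0.43; AND[min(a, b)] → w = 0.19
R3 (z=55.0): hot=0.19, high=0.86; AND[min(a, b)] → w = 0.19
R4 (z=92.0): ¬few=1−0.76=0.24, high=0.86; AND[min(a, b)] → w = 0.24
R5 (z=12.0): few=0.76, ¬comfortable=1−0.10=0.90, ¬high=1−0.86=0.14; AND[min(a, b)] → w = 0.14
Weighted average = (0.76·23.0 + 0.19·41.0 + 0.19·55.0 + 0.24·92.0 + 0.14·12.0) / (0.76 + 0.19 + 0.19 + 0.24 + 0.14)
  = 59.4800 / 1.5200 = 39.132

39.132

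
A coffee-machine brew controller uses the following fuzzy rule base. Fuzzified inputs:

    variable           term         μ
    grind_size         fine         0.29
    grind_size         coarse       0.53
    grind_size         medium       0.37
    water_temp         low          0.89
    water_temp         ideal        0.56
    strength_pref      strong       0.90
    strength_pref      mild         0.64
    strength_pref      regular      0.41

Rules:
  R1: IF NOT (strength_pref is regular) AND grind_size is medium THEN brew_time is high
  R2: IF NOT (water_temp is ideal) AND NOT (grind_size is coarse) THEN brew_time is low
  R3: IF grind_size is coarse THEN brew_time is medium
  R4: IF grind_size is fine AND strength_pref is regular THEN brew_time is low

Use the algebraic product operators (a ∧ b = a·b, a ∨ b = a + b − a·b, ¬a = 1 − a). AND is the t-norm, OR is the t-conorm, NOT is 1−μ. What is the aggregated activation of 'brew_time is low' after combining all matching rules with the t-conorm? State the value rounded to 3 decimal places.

R1: ¬regular=1−0.41=0.59, medium=0.37; AND[a·b] → w = 0.2183
R2: ¬ideal=1−0.56=0.44, ¬coarse=1−0.53=0.47; AND[a·b] → w = 0.2068
R3: coarse=0.53 → w = 0.5300
R4: fine=0.29, regular=0.41; AND[a·b] → w = 0.1189
Rules with consequent 'low': {R2, R4} → strengths 0.2068, 0.1189
Aggregate via t-conorm [a + b − a·b]: 0.3011

0.301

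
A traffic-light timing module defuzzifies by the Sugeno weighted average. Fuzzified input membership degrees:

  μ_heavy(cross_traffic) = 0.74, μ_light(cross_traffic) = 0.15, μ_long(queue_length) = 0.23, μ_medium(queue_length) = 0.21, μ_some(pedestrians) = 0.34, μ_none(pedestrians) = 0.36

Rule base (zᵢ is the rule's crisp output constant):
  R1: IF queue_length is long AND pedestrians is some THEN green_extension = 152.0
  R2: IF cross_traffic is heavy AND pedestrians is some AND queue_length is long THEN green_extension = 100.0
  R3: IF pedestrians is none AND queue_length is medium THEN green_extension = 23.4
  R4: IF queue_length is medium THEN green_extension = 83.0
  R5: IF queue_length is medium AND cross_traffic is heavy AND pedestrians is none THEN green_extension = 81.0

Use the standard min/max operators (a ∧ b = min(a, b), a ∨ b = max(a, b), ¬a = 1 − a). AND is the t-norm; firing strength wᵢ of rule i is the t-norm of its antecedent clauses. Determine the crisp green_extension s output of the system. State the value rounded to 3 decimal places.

R1 (z=152.0): long=0.23, some=0.34; AND[min(a, b)] → w = 0.23
R2 (z=100.0): heavy=0.74, some=0.34, long=0.23; AND[min(a, b)] → w = 0.23
R3 (z=23.4): none=0.36, medium=0.21; AND[min(a, b)] → w = 0.21
R4 (z=83.0): medium=0.21 → w = 0.21
R5 (z=81.0): medium=0.21, heavy=0.74, none=0.36; AND[min(a, b)] → w = 0.21
Weighted average = (0.23·152.0 + 0.23·100.0 + 0.21·23.4 + 0.21·83.0 + 0.21·81.0) / (0.23 + 0.23 + 0.21 + 0.21 + 0.21)
  = 97.3140 / 1.0900 = 89.279

89.279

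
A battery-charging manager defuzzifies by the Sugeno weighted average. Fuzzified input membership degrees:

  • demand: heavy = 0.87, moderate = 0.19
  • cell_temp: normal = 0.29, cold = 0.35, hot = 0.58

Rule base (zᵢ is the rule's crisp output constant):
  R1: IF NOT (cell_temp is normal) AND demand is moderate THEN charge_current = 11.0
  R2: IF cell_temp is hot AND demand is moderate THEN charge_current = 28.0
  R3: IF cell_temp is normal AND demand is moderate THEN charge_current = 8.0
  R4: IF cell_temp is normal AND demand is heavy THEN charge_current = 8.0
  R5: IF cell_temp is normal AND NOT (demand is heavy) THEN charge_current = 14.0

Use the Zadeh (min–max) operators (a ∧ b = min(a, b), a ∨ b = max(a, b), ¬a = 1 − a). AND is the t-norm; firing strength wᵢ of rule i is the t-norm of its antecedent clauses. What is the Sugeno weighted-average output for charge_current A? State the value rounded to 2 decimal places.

R1 (z=11.0): ¬normal=1−0.29=0.71, moderate=0.19; AND[min(a, b)] → w = 0.19
R2 (z=28.0): hot=0.58, moderate=0.19; AND[min(a, b)] → w = 0.19
R3 (z=8.0): normal=0.29, moderate=0.19; AND[min(a, b)] → w = 0.19
R4 (z=8.0): normal=0.29, heavy=0.87; AND[min(a, b)] → w = 0.29
R5 (z=14.0): normal=0.29, ¬heavy=1−0.87=0.13; AND[min(a, b)] → w = 0.13
Weighted average = (0.19·11.0 + 0.19·28.0 + 0.19·8.0 + 0.29·8.0 + 0.13·14.0) / (0.19 + 0.19 + 0.19 + 0.29 + 0.13)
  = 13.0700 / 0.9900 = 13.20

13.20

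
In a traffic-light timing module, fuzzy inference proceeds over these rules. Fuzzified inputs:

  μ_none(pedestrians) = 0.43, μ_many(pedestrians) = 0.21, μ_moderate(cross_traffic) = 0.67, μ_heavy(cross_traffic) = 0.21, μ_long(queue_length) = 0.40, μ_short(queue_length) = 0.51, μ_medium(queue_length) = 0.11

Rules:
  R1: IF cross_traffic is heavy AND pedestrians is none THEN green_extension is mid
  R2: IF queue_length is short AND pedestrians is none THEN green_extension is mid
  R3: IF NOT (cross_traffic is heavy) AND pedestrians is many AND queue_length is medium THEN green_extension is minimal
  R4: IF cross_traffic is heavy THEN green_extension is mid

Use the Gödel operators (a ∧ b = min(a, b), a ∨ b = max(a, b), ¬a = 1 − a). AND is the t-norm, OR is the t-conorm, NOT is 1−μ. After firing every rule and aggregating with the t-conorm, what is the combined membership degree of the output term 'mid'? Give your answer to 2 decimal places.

R1: heavy=0.21, none=0.43; AND[min(a, b)] → w = 0.21
R2: short=0.51, none=0.43; AND[min(a, b)] → w = 0.43
R3: ¬heavy=1−0.21=0.79, many=0.21, medium=0.11; AND[min(a, b)] → w = 0.11
R4: heavy=0.21 → w = 0.21
Rules with consequent 'mid': {R1, R2, R4} → strengths 0.21, 0.43, 0.21
Aggregate via t-conorm [max(a, b)]: 0.43

0.43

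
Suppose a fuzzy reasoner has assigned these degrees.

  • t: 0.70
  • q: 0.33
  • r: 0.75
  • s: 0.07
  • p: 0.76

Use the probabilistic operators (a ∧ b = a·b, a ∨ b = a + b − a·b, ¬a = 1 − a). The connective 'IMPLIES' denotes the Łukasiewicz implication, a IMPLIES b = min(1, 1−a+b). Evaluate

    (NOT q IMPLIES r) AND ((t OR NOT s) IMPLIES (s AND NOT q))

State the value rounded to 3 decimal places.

0.068

NOT q = 1 − 0.3300 = 0.6700
NOT q IMPLIES r  [Łukasiewicz: min(1, 1−a+b)] with a=0.6700, b=0.7500 → 1.0000
NOT s = 1 − 0.0700 = 0.9300
t OR NOT s = a + b − a·b on (0.7000, 0.9300) = 0.9790
NOT q = 1 − 0.3300 = 0.6700
s AND NOT q = a·b on (0.0700, 0.6700) = 0.0469
(t OR NOT s) IMPLIES (s AND NOT q)  [Łukasiewicz: min(1, 1−a+b)] with a=0.9790, b=0.0469 → 0.0679
(NOT q IMPLIES r) AND ((t OR NOT s) IMPLIES (s AND NOT q)) = a·b on (1.0000, 0.0679) = 0.0679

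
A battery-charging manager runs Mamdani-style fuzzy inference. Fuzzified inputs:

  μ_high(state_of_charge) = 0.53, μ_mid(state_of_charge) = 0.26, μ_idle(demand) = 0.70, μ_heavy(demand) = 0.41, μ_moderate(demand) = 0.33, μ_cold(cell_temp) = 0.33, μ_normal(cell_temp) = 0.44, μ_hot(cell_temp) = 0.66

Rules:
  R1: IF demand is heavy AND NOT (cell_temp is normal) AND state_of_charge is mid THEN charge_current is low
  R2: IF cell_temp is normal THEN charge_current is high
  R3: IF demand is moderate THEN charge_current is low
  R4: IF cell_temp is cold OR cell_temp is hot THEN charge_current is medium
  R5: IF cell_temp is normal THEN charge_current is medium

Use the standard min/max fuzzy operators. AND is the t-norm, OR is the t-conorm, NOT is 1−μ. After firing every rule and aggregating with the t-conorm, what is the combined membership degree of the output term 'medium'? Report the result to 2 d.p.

0.66

R1: heavy=0.41, ¬normal=1−0.44=0.56, mid=0.26; AND[min(a, b)] → w = 0.26
R2: normal=0.44 → w = 0.44
R3: moderate=0.33 → w = 0.33
R4: cold=0.33, hot=0.66; OR[max(a, b)] → w = 0.66
R5: normal=0.44 → w = 0.44
Rules with consequent 'medium': {R4, R5} → strengths 0.66, 0.44
Aggregate via t-conorm [max(a, b)]: 0.66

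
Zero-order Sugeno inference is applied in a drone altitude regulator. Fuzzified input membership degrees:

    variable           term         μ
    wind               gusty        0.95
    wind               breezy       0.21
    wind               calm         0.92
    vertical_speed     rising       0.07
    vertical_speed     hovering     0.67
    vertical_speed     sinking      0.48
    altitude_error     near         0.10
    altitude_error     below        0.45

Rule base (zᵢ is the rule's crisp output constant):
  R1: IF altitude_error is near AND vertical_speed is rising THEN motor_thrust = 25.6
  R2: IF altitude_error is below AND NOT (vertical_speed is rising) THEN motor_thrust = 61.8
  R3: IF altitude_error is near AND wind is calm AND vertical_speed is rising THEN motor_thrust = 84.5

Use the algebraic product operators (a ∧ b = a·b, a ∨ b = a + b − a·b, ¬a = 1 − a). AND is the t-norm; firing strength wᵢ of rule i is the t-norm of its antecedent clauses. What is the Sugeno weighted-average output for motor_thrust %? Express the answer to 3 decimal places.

61.552

R1 (z=25.6): near=0.10, rising=0.07; AND[a·b] → w = 0.0070
R2 (z=61.8): below=0.45, ¬rising=1−0.07=0.93; AND[a·b] → w = 0.4185
R3 (z=84.5): near=0.10, calm=0.92, rising=0.07; AND[a·b] → w = 0.0064
Weighted average = (0.0070·25.6 + 0.4185·61.8 + 0.0064·84.5) / (0.0070 + 0.4185 + 0.0064)
  = 26.5867 / 0.4319 = 61.552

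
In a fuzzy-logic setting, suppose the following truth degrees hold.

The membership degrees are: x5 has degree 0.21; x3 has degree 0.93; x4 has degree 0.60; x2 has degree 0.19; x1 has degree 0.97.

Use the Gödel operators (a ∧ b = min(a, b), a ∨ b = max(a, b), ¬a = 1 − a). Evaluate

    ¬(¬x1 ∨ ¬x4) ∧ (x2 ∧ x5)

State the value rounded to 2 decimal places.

¬x1 = 1 − 0.97 = 0.03
¬x4 = 1 − 0.60 = 0.40
¬x1 ∨ ¬x4 = max(a, b) on (0.03, 0.40) = 0.40
¬(¬x1 ∨ ¬x4) = 1 − 0.40 = 0.60
x2 ∧ x5 = min(a, b) on (0.19, 0.21) = 0.19
¬(¬x1 ∨ ¬x4) ∧ (x2 ∧ x5) = min(a, b) on (0.60, 0.19) = 0.19

0.19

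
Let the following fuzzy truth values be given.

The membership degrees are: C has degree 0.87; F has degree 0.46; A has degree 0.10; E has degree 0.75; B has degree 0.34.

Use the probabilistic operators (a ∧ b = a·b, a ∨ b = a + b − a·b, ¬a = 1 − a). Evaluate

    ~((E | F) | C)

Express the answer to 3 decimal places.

E | F = a + b − a·b on (0.7500, 0.4600) = 0.8650
(E | F) | C = a + b − a·b on (0.8650, 0.8700) = 0.9824
~((E | F) | C) = 1 − 0.9824 = 0.0176

0.018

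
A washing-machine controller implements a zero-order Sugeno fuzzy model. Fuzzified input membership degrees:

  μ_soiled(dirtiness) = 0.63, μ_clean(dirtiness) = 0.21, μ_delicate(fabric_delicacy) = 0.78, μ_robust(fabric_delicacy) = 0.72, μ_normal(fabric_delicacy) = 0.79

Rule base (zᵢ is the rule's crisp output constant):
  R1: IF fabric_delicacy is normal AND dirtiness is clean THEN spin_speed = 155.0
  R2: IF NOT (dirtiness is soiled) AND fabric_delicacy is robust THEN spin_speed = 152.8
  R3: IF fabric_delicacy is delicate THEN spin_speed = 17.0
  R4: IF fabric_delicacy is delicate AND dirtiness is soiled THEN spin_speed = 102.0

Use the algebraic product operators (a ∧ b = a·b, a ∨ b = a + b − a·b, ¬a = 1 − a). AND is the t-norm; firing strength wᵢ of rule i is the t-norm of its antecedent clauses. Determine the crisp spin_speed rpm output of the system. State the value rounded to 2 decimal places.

76.19

R1 (z=155.0): normal=0.79, clean=0.21; AND[a·b] → w = 0.1659
R2 (z=152.8): ¬soiled=1−0.63=0.37, robust=0.72; AND[a·b] → w = 0.2664
R3 (z=17.0): delicate=0.78 → w = 0.7800
R4 (z=102.0): delicate=0.78, soiled=0.63; AND[a·b] → w = 0.4914
Weighted average = (0.1659·155.0 + 0.2664·152.8 + 0.7800·17.0 + 0.4914·102.0) / (0.1659 + 0.2664 + 0.7800 + 0.4914)
  = 129.8032 / 1.7037 = 76.19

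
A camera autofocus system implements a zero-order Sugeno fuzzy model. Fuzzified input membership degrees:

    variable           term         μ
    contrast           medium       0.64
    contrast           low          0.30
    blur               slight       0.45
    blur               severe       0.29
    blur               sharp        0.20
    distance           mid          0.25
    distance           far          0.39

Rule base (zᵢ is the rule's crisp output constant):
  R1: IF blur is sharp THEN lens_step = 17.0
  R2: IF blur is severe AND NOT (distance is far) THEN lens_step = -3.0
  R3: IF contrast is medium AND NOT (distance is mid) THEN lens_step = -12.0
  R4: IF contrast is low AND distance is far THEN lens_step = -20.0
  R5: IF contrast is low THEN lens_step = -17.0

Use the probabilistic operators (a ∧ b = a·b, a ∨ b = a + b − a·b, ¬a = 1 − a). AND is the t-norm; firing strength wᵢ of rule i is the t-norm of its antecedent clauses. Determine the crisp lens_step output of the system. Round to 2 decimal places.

-8.11

R1 (z=17.0): sharp=0.20 → w = 0.2000
R2 (z=-3.0): severe=0.29, ¬far=1−0.39=0.61; AND[a·b] → w = 0.1769
R3 (z=-12.0): medium=0.64, ¬mid=1−0.25=0.75; AND[a·b] → w = 0.4800
R4 (z=-20.0): low=0.30, far=0.39; AND[a·b] → w = 0.1170
R5 (z=-17.0): low=0.30 → w = 0.3000
Weighted average = (0.2000·17.0 + 0.1769·-3.0 + 0.4800·-12.0 + 0.1170·-20.0 + 0.3000·-17.0) / (0.2000 + 0.1769 + 0.4800 + 0.1170 + 0.3000)
  = -10.3307 / 1.2739 = -8.11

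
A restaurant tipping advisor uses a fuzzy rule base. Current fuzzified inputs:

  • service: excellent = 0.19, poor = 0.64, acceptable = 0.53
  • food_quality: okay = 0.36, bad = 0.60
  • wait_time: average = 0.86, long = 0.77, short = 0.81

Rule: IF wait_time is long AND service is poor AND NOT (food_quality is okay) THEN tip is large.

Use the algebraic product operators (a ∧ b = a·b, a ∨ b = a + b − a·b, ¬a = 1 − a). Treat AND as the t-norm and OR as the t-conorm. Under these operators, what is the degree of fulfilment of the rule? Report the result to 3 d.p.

firing strength: long=0.77, poor=0.64, ¬okay=1−0.36=0.64; AND[a·b] → w = 0.3154

0.315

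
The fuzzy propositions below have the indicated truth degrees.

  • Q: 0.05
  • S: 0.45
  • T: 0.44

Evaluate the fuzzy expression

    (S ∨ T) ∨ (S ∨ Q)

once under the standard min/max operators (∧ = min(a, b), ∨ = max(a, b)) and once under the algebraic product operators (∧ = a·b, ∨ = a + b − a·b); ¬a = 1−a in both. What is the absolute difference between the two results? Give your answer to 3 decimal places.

0.389

Under standard min/max:
  S ∨ T = max(a, b) on (0.45, 0.44) = 0.45
  S ∨ Q = max(a, b) on (0.45, 0.05) = 0.45
  (S ∨ T) ∨ (S ∨ Q) = max(a, b) on (0.45, 0.45) = 0.45
  → value = 0.4500
Under algebraic product:
  S ∨ T = a + b − a·b on (0.4500, 0.4400) = 0.6920
  S ∨ Q = a + b − a·b on (0.4500, 0.0500) = 0.4775
  (S ∨ T) ∨ (S ∨ Q) = a + b − a·b on (0.6920, 0.4775) = 0.8391
  → value = 0.8391
|0.4500 − 0.8391| = 0.389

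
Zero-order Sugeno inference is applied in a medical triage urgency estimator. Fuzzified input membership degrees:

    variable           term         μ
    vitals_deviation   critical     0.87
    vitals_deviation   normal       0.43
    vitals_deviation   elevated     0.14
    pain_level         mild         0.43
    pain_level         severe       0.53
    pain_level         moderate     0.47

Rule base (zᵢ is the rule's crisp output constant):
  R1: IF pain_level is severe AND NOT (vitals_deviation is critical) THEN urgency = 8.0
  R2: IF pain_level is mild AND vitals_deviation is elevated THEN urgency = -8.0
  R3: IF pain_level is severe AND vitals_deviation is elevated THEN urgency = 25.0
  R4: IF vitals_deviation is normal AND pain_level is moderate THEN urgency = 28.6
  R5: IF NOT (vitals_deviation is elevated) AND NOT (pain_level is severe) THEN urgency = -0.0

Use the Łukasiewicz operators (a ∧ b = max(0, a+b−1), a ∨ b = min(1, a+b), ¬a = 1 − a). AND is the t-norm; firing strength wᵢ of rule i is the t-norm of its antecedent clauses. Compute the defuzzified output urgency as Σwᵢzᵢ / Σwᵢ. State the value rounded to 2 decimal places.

R1 (z=8.0): severe=0.53, ¬critical=1−0.87=0.13; AND[max(0, a+b−1)] → w = 0.00
R2 (z=-8.0): mild=0.43, elevated=0.14; AND[max(0, a+b−1)] → w = 0.00
R3 (z=25.0): severe=0.53, elevated=0.14; AND[max(0, a+b−1)] → w = 0.00
R4 (z=28.6): normal=0.43, moderate=0.47; AND[max(0, a+b−1)] → w = 0.00
R5 (z=-0.0): ¬elevated=1−0.14=0.86, ¬severe=1−0.53=0.47; AND[max(0, a+b−1)] → w = 0.33
Weighted average = (0.00·8.0 + 0.00·-8.0 + 0.00·25.0 + 0.00·28.6 + 0.33·-0.0) / (0.00 + 0.00 + 0.00 + 0.00 + 0.33)
  = 0.0000 / 0.3300 = 0.00

0.00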